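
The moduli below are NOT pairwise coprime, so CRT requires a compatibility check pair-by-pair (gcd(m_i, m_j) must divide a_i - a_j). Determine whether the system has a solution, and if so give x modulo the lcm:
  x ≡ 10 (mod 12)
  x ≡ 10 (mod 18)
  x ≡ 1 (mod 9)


Moduli 12, 18, 9 are not pairwise coprime, so CRT works modulo lcm(m_i) when all pairwise compatibility conditions hold.
Pairwise compatibility: gcd(m_i, m_j) must divide a_i - a_j for every pair.
Merge one congruence at a time:
  Start: x ≡ 10 (mod 12).
  Combine with x ≡ 10 (mod 18): gcd(12, 18) = 6; 10 - 10 = 0, which IS divisible by 6, so compatible.
    Write x = 10 + 12·t and substitute into x ≡ 10 (mod 18): 12·t ≡ 10 − 10 = 0 (mod 18).
    Divide the congruence (and modulus) by g = 6: 2·t ≡ 0 (mod 3).
    The inverse of 2 mod 3 is 2 (since 2·2 = 4 = 1·3 + 1), so t ≡ 2·0 = 0 ≡ 0 (mod 3).
    Then x = 10 + 12·0 = 10, valid modulo lcm(12, 18) = 36: x ≡ 10 (mod 36).
  Combine with x ≡ 1 (mod 9): gcd(36, 9) = 9; 1 - 10 = -9, which IS divisible by 9, so compatible.
    Write x = 10 + 36·t and substitute into x ≡ 1 (mod 9): 36·t ≡ 1 − 10 = -9 (mod 9).
    Divide the congruence (and modulus) by g = 9: 4·t ≡ -1 (mod 1).
    Modulo 1 every t works; take t = 0.
    Then x = 10 + 36·0 = 10, valid modulo lcm(36, 9) = 36: x ≡ 10 (mod 36).
Verify: 10 mod 12 = 10, 10 mod 18 = 10, 10 mod 9 = 1.

x ≡ 10 (mod 36).


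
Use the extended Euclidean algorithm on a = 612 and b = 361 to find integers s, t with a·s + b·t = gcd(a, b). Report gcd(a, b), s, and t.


Euclidean algorithm on (612, 361) — divide until remainder is 0:
  612 = 1 · 361 + 251
  361 = 1 · 251 + 110
  251 = 2 · 110 + 31
  110 = 3 · 31 + 17
  31 = 1 · 17 + 14
  17 = 1 · 14 + 3
  14 = 4 · 3 + 2
  3 = 1 · 2 + 1
  2 = 2 · 1 + 0
gcd(612, 361) = 1.
Track Bezout coefficients alongside the remainders: start with r₀ = 612 = a·1 + b·0 (s = 1, t = 0) and r₁ = 361 = a·0 + b·1 (s = 0, t = 1); each new remainder r_{k+1} = r_{k-1} − q_k·r_k inherits s_{k+1} = s_{k-1} − q_k·s_k, t_{k+1} = t_{k-1} − q_k·t_k, so r_k = a·s_k + b·t_k at every step:
  q = 1: r = 251, s = 1 − 1·0 = 1, t = 0 − 1·1 = -1  (check: 612·1 + 361·(-1) = 251)
  q = 1: r = 110, s = 0 − 1·1 = -1, t = 1 − 1·(-1) = 2  (check: 612·(-1) + 361·2 = 110)
  q = 2: r = 31, s = 1 − 2·(-1) = 3, t = -1 − 2·2 = -5  (check: 612·3 + 361·(-5) = 31)
  q = 3: r = 17, s = -1 − 3·3 = -10, t = 2 − 3·(-5) = 17  (check: 612·(-10) + 361·17 = 17)
  q = 1: r = 14, s = 3 − 1·(-10) = 13, t = -5 − 1·17 = -22  (check: 612·13 + 361·(-22) = 14)
  q = 1: r = 3, s = -10 − 1·13 = -23, t = 17 − 1·(-22) = 39  (check: 612·(-23) + 361·39 = 3)
  q = 4: r = 2, s = 13 − 4·(-23) = 105, t = -22 − 4·39 = -178  (check: 612·105 + 361·(-178) = 2)
  q = 1: r = 1, s = -23 − 1·105 = -128, t = 39 − 1·(-178) = 217  (check: 612·(-128) + 361·217 = 1)
The row with r = 1 (the gcd) gives the Bezout coefficients s = -128, t = 217.
Result: 612 · (-128) + 361 · (217) = 1.

gcd(612, 361) = 1; s = -128, t = 217 (check: 612·(-128) + 361·217 = 1).


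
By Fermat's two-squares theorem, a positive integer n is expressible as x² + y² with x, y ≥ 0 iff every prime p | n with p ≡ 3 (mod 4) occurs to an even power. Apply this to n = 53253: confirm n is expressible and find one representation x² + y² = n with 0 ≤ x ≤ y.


Step 1: Factor n = 53253 = 3^2 · 61 · 97.
Step 2: Check the mod-4 condition on each prime factor: 3 ≡ 3 (mod 4), exponent 2 (must be even); 61 ≡ 1 (mod 4), exponent 1; 97 ≡ 1 (mod 4), exponent 1.
All primes ≡ 3 (mod 4) appear to even exponent (or don't appear), so by the two-squares theorem n IS expressible as a sum of two squares.
Step 3: Build a representation. Group n = k² · m with k = 3 and m = 61 · 97 = 5917 (a product of primes ≡ 1 (mod 4)); a representation of m scales to one of n via (k·x)² + (k·y)² = k²(x² + y²). Each prime p ≡ 1 (mod 4) is itself a sum of two squares; find a² by testing p − a² for a perfect square:
  61: 61 − 1² = 60, 61 − 2² = 57, 61 − 3² = 52, 61 − 4² = 45, 61 − 5² = 36 = 6² ⇒ 61 = 5² + 6².
  97: 97 − 1² = 96, 97 − 2² = 93, 97 − 3² = 88, 97 − 4² = 81 = 9² ⇒ 97 = 4² + 9².
  Combine using the Brahmagupta–Fibonacci identity (a² + b²)(c² + d²) = (ac − bd)² + (ad + bc)² = (ac + bd)² + (ad − bc)²:
  61 · 97 = 5917: from (5² + 6²)(4² + 9²), take (5·4 − 6·9, 5·9 + 6·4) = (20 − 54, 45 + 24) = (-34, 69); dropping signs (only squares matter) gives (34, 69); check 34² + 69² = 1156 + 4761 = 5917 ✓.
  Scale by k = 3: (3·34, 3·69) = (102, 207).
Step 4: Order so x ≤ y and verify: 102² + 207² = 10404 + 42849 = 53253 = n. ✓

n = 53253 = 102² + 207² (one valid representation with x ≤ y).


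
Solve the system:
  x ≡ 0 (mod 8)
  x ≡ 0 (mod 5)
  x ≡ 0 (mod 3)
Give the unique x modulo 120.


Moduli 8, 5, 3 are pairwise coprime; by CRT there is a unique solution modulo M = 8 · 5 · 3 = 120.
Solve pairwise, accumulating the modulus:
  Start with x ≡ 0 (mod 8).
  Combine with x ≡ 0 (mod 5): since gcd(8, 5) = 1, we get a unique residue mod 40.
    Write x = 0 + 8·t and substitute into x ≡ 0 (mod 5): 8·t ≡ 0 − 0 = 0 (mod 5).
    Reduce coefficients mod 5: 3·t ≡ 0 (mod 5).
    The inverse of 3 mod 5 is 2 (since 3·2 = 6 = 1·5 + 1), so t ≡ 2·0 = 0 ≡ 0 (mod 5).
    Then x = 0 + 8·0 = 0, valid modulo lcm(8, 5) = 40: x ≡ 0 (mod 40).
  Combine with x ≡ 0 (mod 3): since gcd(40, 3) = 1, we get a unique residue mod 120.
    Write x = 0 + 40·t and substitute into x ≡ 0 (mod 3): 40·t ≡ 0 − 0 = 0 (mod 3).
    Reduce coefficients mod 3: 1·t ≡ 0 (mod 3).
    So t ≡ 0 (mod 3).
    Then x = 0 + 40·0 = 0, valid modulo lcm(40, 3) = 120: x ≡ 0 (mod 120).
Verify: 0 mod 8 = 0 ✓, 0 mod 5 = 0 ✓, 0 mod 3 = 0 ✓.

x ≡ 0 (mod 120).


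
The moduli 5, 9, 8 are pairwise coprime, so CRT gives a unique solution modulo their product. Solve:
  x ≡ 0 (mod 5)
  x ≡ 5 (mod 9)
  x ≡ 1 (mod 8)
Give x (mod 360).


Moduli 5, 9, 8 are pairwise coprime; by CRT there is a unique solution modulo M = 5 · 9 · 8 = 360.
Solve pairwise, accumulating the modulus:
  Start with x ≡ 0 (mod 5).
  Combine with x ≡ 5 (mod 9): since gcd(5, 9) = 1, we get a unique residue mod 45.
    Write x = 0 + 5·t and substitute into x ≡ 5 (mod 9): 5·t ≡ 5 − 0 = 5 (mod 9).
    The inverse of 5 mod 9 is 2 (since 5·2 = 10 = 1·9 + 1), so t ≡ 2·5 = 10 ≡ 1 (mod 9).
    Then x = 0 + 5·1 = 5, valid modulo lcm(5, 9) = 45: x ≡ 5 (mod 45).
  Combine with x ≡ 1 (mod 8): since gcd(45, 8) = 1, we get a unique residue mod 360.
    Write x = 5 + 45·t and substitute into x ≡ 1 (mod 8): 45·t ≡ 1 − 5 = -4 (mod 8).
    Reduce coefficients mod 8: 5·t ≡ 4 (mod 8).
    The inverse of 5 mod 8 is 5 (since 5·5 = 25 = 3·8 + 1), so t ≡ 5·4 = 20 ≡ 4 (mod 8).
    Then x = 5 + 45·4 = 185, valid modulo lcm(45, 8) = 360: x ≡ 185 (mod 360).
Verify: 185 mod 5 = 0 ✓, 185 mod 9 = 5 ✓, 185 mod 8 = 1 ✓.

x ≡ 185 (mod 360).


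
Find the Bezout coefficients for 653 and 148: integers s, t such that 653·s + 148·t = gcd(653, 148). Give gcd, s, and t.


Euclidean algorithm on (653, 148) — divide until remainder is 0:
  653 = 4 · 148 + 61
  148 = 2 · 61 + 26
  61 = 2 · 26 + 9
  26 = 2 · 9 + 8
  9 = 1 · 8 + 1
  8 = 8 · 1 + 0
gcd(653, 148) = 1.
Track Bezout coefficients alongside the remainders: start with r₀ = 653 = a·1 + b·0 (s = 1, t = 0) and r₁ = 148 = a·0 + b·1 (s = 0, t = 1); each new remainder r_{k+1} = r_{k-1} − q_k·r_k inherits s_{k+1} = s_{k-1} − q_k·s_k, t_{k+1} = t_{k-1} − q_k·t_k, so r_k = a·s_k + b·t_k at every step:
  q = 4: r = 61, s = 1 − 4·0 = 1, t = 0 − 4·1 = -4  (check: 653·1 + 148·(-4) = 61)
  q = 2: r = 26, s = 0 − 2·1 = -2, t = 1 − 2·(-4) = 9  (check: 653·(-2) + 148·9 = 26)
  q = 2: r = 9, s = 1 − 2·(-2) = 5, t = -4 − 2·9 = -22  (check: 653·5 + 148·(-22) = 9)
  q = 2: r = 8, s = -2 − 2·5 = -12, t = 9 − 2·(-22) = 53  (check: 653·(-12) + 148·53 = 8)
  q = 1: r = 1, s = 5 − 1·(-12) = 17, t = -22 − 1·53 = -75  (check: 653·17 + 148·(-75) = 1)
The row with r = 1 (the gcd) gives the Bezout coefficients s = 17, t = -75.
Result: 653 · (17) + 148 · (-75) = 1.

gcd(653, 148) = 1; s = 17, t = -75 (check: 653·17 + 148·(-75) = 1).


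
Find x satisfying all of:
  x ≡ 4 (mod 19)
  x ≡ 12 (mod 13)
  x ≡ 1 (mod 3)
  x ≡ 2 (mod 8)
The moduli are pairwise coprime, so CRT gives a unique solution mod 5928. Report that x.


Product of moduli M = 19 · 13 · 3 · 8 = 5928.
Merge one congruence at a time:
  Start: x ≡ 4 (mod 19).
  Combine with x ≡ 12 (mod 13); new modulus lcm = 247.
    Write x = 4 + 19·t and substitute into x ≡ 12 (mod 13): 19·t ≡ 12 − 4 = 8 (mod 13).
    Reduce coefficients mod 13: 6·t ≡ 8 (mod 13).
    The inverse of 6 mod 13 is 11 (since 6·11 = 66 = 5·13 + 1), so t ≡ 11·8 = 88 ≡ 10 (mod 13).
    Then x = 4 + 19·10 = 194, valid modulo lcm(19, 13) = 247: x ≡ 194 (mod 247).
  Combine with x ≡ 1 (mod 3); new modulus lcm = 741.
    Write x = 194 + 247·t and substitute into x ≡ 1 (mod 3): 247·t ≡ 1 − 194 = -193 (mod 3).
    Reduce coefficients mod 3: 1·t ≡ 2 (mod 3).
    So t ≡ 2 (mod 3).
    Then x = 194 + 247·2 = 688, valid modulo lcm(247, 3) = 741: x ≡ 688 (mod 741).
  Combine with x ≡ 2 (mod 8); new modulus lcm = 5928.
    Write x = 688 + 741·t and substitute into x ≡ 2 (mod 8): 741·t ≡ 2 − 688 = -686 (mod 8).
    Reduce coefficients mod 8: 5·t ≡ 2 (mod 8).
    The inverse of 5 mod 8 is 5 (since 5·5 = 25 = 3·8 + 1), so t ≡ 5·2 = 10 ≡ 2 (mod 8).
    Then x = 688 + 741·2 = 2170, valid modulo lcm(741, 8) = 5928: x ≡ 2170 (mod 5928).
Verify against each original: 2170 mod 19 = 4, 2170 mod 13 = 12, 2170 mod 3 = 1, 2170 mod 8 = 2.

x ≡ 2170 (mod 5928).


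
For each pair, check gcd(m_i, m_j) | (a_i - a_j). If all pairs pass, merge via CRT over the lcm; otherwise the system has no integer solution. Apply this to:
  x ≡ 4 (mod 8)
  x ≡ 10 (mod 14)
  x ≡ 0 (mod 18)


Moduli 8, 14, 18 are not pairwise coprime, so CRT works modulo lcm(m_i) when all pairwise compatibility conditions hold.
Pairwise compatibility: gcd(m_i, m_j) must divide a_i - a_j for every pair.
Merge one congruence at a time:
  Start: x ≡ 4 (mod 8).
  Combine with x ≡ 10 (mod 14): gcd(8, 14) = 2; 10 - 4 = 6, which IS divisible by 2, so compatible.
    Write x = 4 + 8·t and substitute into x ≡ 10 (mod 14): 8·t ≡ 10 − 4 = 6 (mod 14).
    Divide the congruence (and modulus) by g = 2: 4·t ≡ 3 (mod 7).
    The inverse of 4 mod 7 is 2 (since 4·2 = 8 = 1·7 + 1), so t ≡ 2·3 = 6 ≡ 6 (mod 7).
    Then x = 4 + 8·6 = 52, valid modulo lcm(8, 14) = 56: x ≡ 52 (mod 56).
  Combine with x ≡ 0 (mod 18): gcd(56, 18) = 2; 0 - 52 = -52, which IS divisible by 2, so compatible.
    Write x = 52 + 56·t and substitute into x ≡ 0 (mod 18): 56·t ≡ 0 − 52 = -52 (mod 18).
    Divide the congruence (and modulus) by g = 2: 28·t ≡ -26 (mod 9).
    Reduce coefficients mod 9: 1·t ≡ 1 (mod 9).
    So t ≡ 1 (mod 9).
    Then x = 52 + 56·1 = 108, valid modulo lcm(56, 18) = 504: x ≡ 108 (mod 504).
Verify: 108 mod 8 = 4, 108 mod 14 = 10, 108 mod 18 = 0.

x ≡ 108 (mod 504).


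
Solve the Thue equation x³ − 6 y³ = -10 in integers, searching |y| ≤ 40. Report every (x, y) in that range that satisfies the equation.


The equation is x³ - 6y³ = -10. For fixed y, x³ = 6·y³ − 10, so a solution requires the RHS to be a perfect cube.
Strategy: iterate y from -40 to 40, compute RHS = 6·y³ − 10, and check whether it is a (positive or negative) perfect cube.
Check small values of y:
  y = 0: RHS = -10 is not a perfect cube.
  y = 1: RHS = -4 is not a perfect cube.
  y = -1: RHS = -16 is not a perfect cube.
  y = 2: RHS = 38 is not a perfect cube.
  y = -2: RHS = -58 is not a perfect cube.
  y = 3: RHS = 152 is not a perfect cube.
  y = -3: RHS = -172 is not a perfect cube.
Continuing the search up to |y| = 40 finds no solutions either.
No (x, y) in the scanned range satisfies the equation.

No integer solutions with |y| ≤ 40.


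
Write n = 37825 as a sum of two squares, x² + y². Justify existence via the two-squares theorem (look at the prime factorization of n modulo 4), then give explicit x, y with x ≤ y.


Step 1: Factor n = 37825 = 5^2 · 17 · 89.
Step 2: Check the mod-4 condition on each prime factor: 5 ≡ 1 (mod 4), exponent 2; 17 ≡ 1 (mod 4), exponent 1; 89 ≡ 1 (mod 4), exponent 1.
All primes ≡ 3 (mod 4) appear to even exponent (or don't appear), so by the two-squares theorem n IS expressible as a sum of two squares.
Step 3: Build a representation. Group n = k² · m with k = 5 and m = 17 · 89 = 1513 (a product of primes ≡ 1 (mod 4)); a representation of m scales to one of n via (k·x)² + (k·y)² = k²(x² + y²). Each prime p ≡ 1 (mod 4) is itself a sum of two squares; find a² by testing p − a² for a perfect square:
  17: 17 − 1² = 16 = 4² ⇒ 17 = 1² + 4².
  89: 89 − 1² = 88, 89 − 2² = 85, 89 − 3² = 80, 89 − 4² = 73, 89 − 5² = 64 = 8² ⇒ 89 = 5² + 8².
  Combine using the Brahmagupta–Fibonacci identity (a² + b²)(c² + d²) = (ac − bd)² + (ad + bc)² = (ac + bd)² + (ad − bc)²:
  17 · 89 = 1513: from (1² + 4²)(5² + 8²), take (1·5 − 4·8, 1·8 + 4·5) = (5 − 32, 8 + 20) = (-27, 28); dropping signs (only squares matter) gives (27, 28); check 27² + 28² = 729 + 784 = 1513 ✓.
  Scale by k = 5: (5·27, 5·28) = (135, 140).
Step 4: Order so x ≤ y and verify: 135² + 140² = 18225 + 19600 = 37825 = n. ✓

n = 37825 = 135² + 140² (one valid representation with x ≤ y).


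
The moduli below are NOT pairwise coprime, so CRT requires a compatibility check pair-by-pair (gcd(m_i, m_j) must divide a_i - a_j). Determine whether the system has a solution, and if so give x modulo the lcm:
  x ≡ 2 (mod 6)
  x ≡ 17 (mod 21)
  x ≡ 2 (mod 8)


Moduli 6, 21, 8 are not pairwise coprime, so CRT works modulo lcm(m_i) when all pairwise compatibility conditions hold.
Pairwise compatibility: gcd(m_i, m_j) must divide a_i - a_j for every pair.
Merge one congruence at a time:
  Start: x ≡ 2 (mod 6).
  Combine with x ≡ 17 (mod 21): gcd(6, 21) = 3; 17 - 2 = 15, which IS divisible by 3, so compatible.
    Write x = 2 + 6·t and substitute into x ≡ 17 (mod 21): 6·t ≡ 17 − 2 = 15 (mod 21).
    Divide the congruence (and modulus) by g = 3: 2·t ≡ 5 (mod 7).
    The inverse of 2 mod 7 is 4 (since 2·4 = 8 = 1·7 + 1), so t ≡ 4·5 = 20 ≡ 6 (mod 7).
    Then x = 2 + 6·6 = 38, valid modulo lcm(6, 21) = 42: x ≡ 38 (mod 42).
  Combine with x ≡ 2 (mod 8): gcd(42, 8) = 2; 2 - 38 = -36, which IS divisible by 2, so compatible.
    Write x = 38 + 42·t and substitute into x ≡ 2 (mod 8): 42·t ≡ 2 − 38 = -36 (mod 8).
    Divide the congruence (and modulus) by g = 2: 21·t ≡ -18 (mod 4).
    Reduce coefficients mod 4: 1·t ≡ 2 (mod 4).
    So t ≡ 2 (mod 4).
    Then x = 38 + 42·2 = 122, valid modulo lcm(42, 8) = 168: x ≡ 122 (mod 168).
Verify: 122 mod 6 = 2, 122 mod 21 = 17, 122 mod 8 = 2.

x ≡ 122 (mod 168).


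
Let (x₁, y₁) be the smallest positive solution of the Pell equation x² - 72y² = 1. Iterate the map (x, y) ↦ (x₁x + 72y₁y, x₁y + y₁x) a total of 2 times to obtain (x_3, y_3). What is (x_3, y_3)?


Step 1: Find the fundamental solution (x₁, y₁) of x² - 72y² = 1.
  Expand √72 as a continued fraction. a₀ = ⌊√72⌋ = 8; iterate m_{k+1} = d_k·a_k − m_k, d_{k+1} = (72 − m_{k+1}²)/d_k, a_{k+1} = ⌊(a₀ + m_{k+1})/d_{k+1}⌋ (starting m₀ = 0, d₀ = 1), with convergents p_k = a_k·p_{k-1} + p_{k-2}, q_k = a_k·q_{k-1} + q_{k-2} (p₋₁ = 1, q₋₁ = 0):
  k = 0: a₀ = 8; p₀/q₀ = 8/1; p₀² − 72·q₀² = 64 − 72 = -8.
  k = 1: m = 8, d = 8, a = ⌊(8 + 8)/8⌋ = 2; p/q = (2·8 + 1)/(2·1 + 0) = 17/2; p² − 72·q² = 289 − 288 = 1.
  The first convergent with p² − 72·q² = 1 gives the fundamental solution (x₁, y₁) = (17, 2).
Step 2: Apply the recurrence (x_{n+1}, y_{n+1}) = (x₁x_n + 72y₁y_n, x₁y_n + y₁x_n) repeatedly.
  From (x_1, y_1) = (17, 2): x_2 = 17·17 + 72·2·2 = 577; y_2 = 17·2 + 2·17 = 68.
  From (x_2, y_2) = (577, 68): x_3 = 17·577 + 72·2·68 = 19601; y_3 = 17·68 + 2·577 = 2310.
Step 3: Verify x_3² - 72·y_3² = 384199201 - 384199200 = 1 (should be 1). ✓

(x_1, y_1) = (17, 2); (x_3, y_3) = (19601, 2310).


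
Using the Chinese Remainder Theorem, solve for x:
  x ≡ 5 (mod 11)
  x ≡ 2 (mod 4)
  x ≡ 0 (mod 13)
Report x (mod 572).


Moduli 11, 4, 13 are pairwise coprime; by CRT there is a unique solution modulo M = 11 · 4 · 13 = 572.
Solve pairwise, accumulating the modulus:
  Start with x ≡ 5 (mod 11).
  Combine with x ≡ 2 (mod 4): since gcd(11, 4) = 1, we get a unique residue mod 44.
    Write x = 5 + 11·t and substitute into x ≡ 2 (mod 4): 11·t ≡ 2 − 5 = -3 (mod 4).
    Reduce coefficients mod 4: 3·t ≡ 1 (mod 4).
    The inverse of 3 mod 4 is 3 (since 3·3 = 9 = 2·4 + 1), so t ≡ 3·1 = 3 ≡ 3 (mod 4).
    Then x = 5 + 11·3 = 38, valid modulo lcm(11, 4) = 44: x ≡ 38 (mod 44).
  Combine with x ≡ 0 (mod 13): since gcd(44, 13) = 1, we get a unique residue mod 572.
    Write x = 38 + 44·t and substitute into x ≡ 0 (mod 13): 44·t ≡ 0 − 38 = -38 (mod 13).
    Reduce coefficients mod 13: 5·t ≡ 1 (mod 13).
    The inverse of 5 mod 13 is 8 (since 5·8 = 40 = 3·13 + 1), so t ≡ 8·1 = 8 ≡ 8 (mod 13).
    Then x = 38 + 44·8 = 390, valid modulo lcm(44, 13) = 572: x ≡ 390 (mod 572).
Verify: 390 mod 11 = 5 ✓, 390 mod 4 = 2 ✓, 390 mod 13 = 0 ✓.

x ≡ 390 (mod 572).


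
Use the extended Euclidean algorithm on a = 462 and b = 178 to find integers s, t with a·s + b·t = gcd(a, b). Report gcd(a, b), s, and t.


Euclidean algorithm on (462, 178) — divide until remainder is 0:
  462 = 2 · 178 + 106
  178 = 1 · 106 + 72
  106 = 1 · 72 + 34
  72 = 2 · 34 + 4
  34 = 8 · 4 + 2
  4 = 2 · 2 + 0
gcd(462, 178) = 2.
Track Bezout coefficients alongside the remainders: start with r₀ = 462 = a·1 + b·0 (s = 1, t = 0) and r₁ = 178 = a·0 + b·1 (s = 0, t = 1); each new remainder r_{k+1} = r_{k-1} − q_k·r_k inherits s_{k+1} = s_{k-1} − q_k·s_k, t_{k+1} = t_{k-1} − q_k·t_k, so r_k = a·s_k + b·t_k at every step:
  q = 2: r = 106, s = 1 − 2·0 = 1, t = 0 − 2·1 = -2  (check: 462·1 + 178·(-2) = 106)
  q = 1: r = 72, s = 0 − 1·1 = -1, t = 1 − 1·(-2) = 3  (check: 462·(-1) + 178·3 = 72)
  q = 1: r = 34, s = 1 − 1·(-1) = 2, t = -2 − 1·3 = -5  (check: 462·2 + 178·(-5) = 34)
  q = 2: r = 4, s = -1 − 2·2 = -5, t = 3 − 2·(-5) = 13  (check: 462·(-5) + 178·13 = 4)
  q = 8: r = 2, s = 2 − 8·(-5) = 42, t = -5 − 8·13 = -109  (check: 462·42 + 178·(-109) = 2)
The row with r = 2 (the gcd) gives the Bezout coefficients s = 42, t = -109.
Result: 462 · (42) + 178 · (-109) = 2.

gcd(462, 178) = 2; s = 42, t = -109 (check: 462·42 + 178·(-109) = 2).


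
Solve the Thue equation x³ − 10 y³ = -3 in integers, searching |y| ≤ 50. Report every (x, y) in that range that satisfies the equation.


The equation is x³ - 10y³ = -3. For fixed y, x³ = 10·y³ − 3, so a solution requires the RHS to be a perfect cube.
Strategy: iterate y from -50 to 50, compute RHS = 10·y³ − 3, and check whether it is a (positive or negative) perfect cube.
Check small values of y:
  y = 0: RHS = -3 is not a perfect cube.
  y = 1: RHS = 7 is not a perfect cube.
  y = -1: RHS = -13 is not a perfect cube.
  y = 2: RHS = 77 is not a perfect cube.
  y = -2: RHS = -83 is not a perfect cube.
  y = 3: RHS = 267 is not a perfect cube.
  y = -3: RHS = -273 is not a perfect cube.
Continuing the search up to |y| = 50 finds no solutions either.
No (x, y) in the scanned range satisfies the equation.

No integer solutions with |y| ≤ 50.


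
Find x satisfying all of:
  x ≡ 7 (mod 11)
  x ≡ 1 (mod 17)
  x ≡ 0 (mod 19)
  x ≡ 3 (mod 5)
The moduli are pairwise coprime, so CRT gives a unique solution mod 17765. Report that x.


Product of moduli M = 11 · 17 · 19 · 5 = 17765.
Merge one congruence at a time:
  Start: x ≡ 7 (mod 11).
  Combine with x ≡ 1 (mod 17); new modulus lcm = 187.
    Write x = 7 + 11·t and substitute into x ≡ 1 (mod 17): 11·t ≡ 1 − 7 = -6 (mod 17).
    Reduce coefficients mod 17: 11·t ≡ 11 (mod 17).
    The inverse of 11 mod 17 is 14 (since 11·14 = 154 = 9·17 + 1), so t ≡ 14·11 = 154 ≡ 1 (mod 17).
    Then x = 7 + 11·1 = 18, valid modulo lcm(11, 17) = 187: x ≡ 18 (mod 187).
  Combine with x ≡ 0 (mod 19); new modulus lcm = 3553.
    Write x = 18 + 187·t and substitute into x ≡ 0 (mod 19): 187·t ≡ 0 − 18 = -18 (mod 19).
    Reduce coefficients mod 19: 16·t ≡ 1 (mod 19).
    The inverse of 16 mod 19 is 6 (since 16·6 = 96 = 5·19 + 1), so t ≡ 6·1 = 6 ≡ 6 (mod 19).
    Then x = 18 + 187·6 = 1140, valid modulo lcm(187, 19) = 3553: x ≡ 1140 (mod 3553).
  Combine with x ≡ 3 (mod 5); new modulus lcm = 17765.
    Write x = 1140 + 3553·t and substitute into x ≡ 3 (mod 5): 3553·t ≡ 3 − 1140 = -1137 (mod 5).
    Reduce coefficients mod 5: 3·t ≡ 3 (mod 5).
    The inverse of 3 mod 5 is 2 (since 3·2 = 6 = 1·5 + 1), so t ≡ 2·3 = 6 ≡ 1 (mod 5).
    Then x = 1140 + 3553·1 = 4693, valid modulo lcm(3553, 5) = 17765: x ≡ 4693 (mod 17765).
Verify against each original: 4693 mod 11 = 7, 4693 mod 17 = 1, 4693 mod 19 = 0, 4693 mod 5 = 3.

x ≡ 4693 (mod 17765).


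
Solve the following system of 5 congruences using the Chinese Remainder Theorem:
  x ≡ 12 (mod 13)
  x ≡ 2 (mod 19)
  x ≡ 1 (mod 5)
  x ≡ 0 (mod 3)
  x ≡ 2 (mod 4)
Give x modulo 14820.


Product of moduli M = 13 · 19 · 5 · 3 · 4 = 14820.
Merge one congruence at a time:
  Start: x ≡ 12 (mod 13).
  Combine with x ≡ 2 (mod 19); new modulus lcm = 247.
    Write x = 12 + 13·t and substitute into x ≡ 2 (mod 19): 13·t ≡ 2 − 12 = -10 (mod 19).
    Reduce coefficients mod 19: 13·t ≡ 9 (mod 19).
    The inverse of 13 mod 19 is 3 (since 13·3 = 39 = 2·19 + 1), so t ≡ 3·9 = 27 ≡ 8 (mod 19).
    Then x = 12 + 13·8 = 116, valid modulo lcm(13, 19) = 247: x ≡ 116 (mod 247).
  Combine with x ≡ 1 (mod 5); new modulus lcm = 1235.
    Write x = 116 + 247·t and substitute into x ≡ 1 (mod 5): 247·t ≡ 1 − 116 = -115 (mod 5).
    Reduce coefficients mod 5: 2·t ≡ 0 (mod 5).
    The inverse of 2 mod 5 is 3 (since 2·3 = 6 = 1·5 + 1), so t ≡ 3·0 = 0 ≡ 0 (mod 5).
    Then x = 116 + 247·0 = 116, valid modulo lcm(247, 5) = 1235: x ≡ 116 (mod 1235).
  Combine with x ≡ 0 (mod 3); new modulus lcm = 3705.
    Write x = 116 + 1235·t and substitute into x ≡ 0 (mod 3): 1235·t ≡ 0 − 116 = -116 (mod 3).
    Reduce coefficients mod 3: 2·t ≡ 1 (mod 3).
    The inverse of 2 mod 3 is 2 (since 2·2 = 4 = 1·3 + 1), so t ≡ 2·1 = 2 ≡ 2 (mod 3).
    Then x = 116 + 1235·2 = 2586, valid modulo lcm(1235, 3) = 3705: x ≡ 2586 (mod 3705).
  Combine with x ≡ 2 (mod 4); new modulus lcm = 14820.
    Write x = 2586 + 3705·t and substitute into x ≡ 2 (mod 4): 3705·t ≡ 2 − 2586 = -2584 (mod 4).
    Reduce coefficients mod 4: 1·t ≡ 0 (mod 4).
    So t ≡ 0 (mod 4).
    Then x = 2586 + 3705·0 = 2586, valid modulo lcm(3705, 4) = 14820: x ≡ 2586 (mod 14820).
Verify against each original: 2586 mod 13 = 12, 2586 mod 19 = 2, 2586 mod 5 = 1, 2586 mod 3 = 0, 2586 mod 4 = 2.

x ≡ 2586 (mod 14820).


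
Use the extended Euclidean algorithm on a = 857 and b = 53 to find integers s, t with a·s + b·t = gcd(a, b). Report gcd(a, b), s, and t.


Euclidean algorithm on (857, 53) — divide until remainder is 0:
  857 = 16 · 53 + 9
  53 = 5 · 9 + 8
  9 = 1 · 8 + 1
  8 = 8 · 1 + 0
gcd(857, 53) = 1.
Track Bezout coefficients alongside the remainders: start with r₀ = 857 = a·1 + b·0 (s = 1, t = 0) and r₁ = 53 = a·0 + b·1 (s = 0, t = 1); each new remainder r_{k+1} = r_{k-1} − q_k·r_k inherits s_{k+1} = s_{k-1} − q_k·s_k, t_{k+1} = t_{k-1} − q_k·t_k, so r_k = a·s_k + b·t_k at every step:
  q = 16: r = 9, s = 1 − 16·0 = 1, t = 0 − 16·1 = -16  (check: 857·1 + 53·(-16) = 9)
  q = 5: r = 8, s = 0 − 5·1 = -5, t = 1 − 5·(-16) = 81  (check: 857·(-5) + 53·81 = 8)
  q = 1: r = 1, s = 1 − 1·(-5) = 6, t = -16 − 1·81 = -97  (check: 857·6 + 53·(-97) = 1)
The row with r = 1 (the gcd) gives the Bezout coefficients s = 6, t = -97.
Result: 857 · (6) + 53 · (-97) = 1.

gcd(857, 53) = 1; s = 6, t = -97 (check: 857·6 + 53·(-97) = 1).


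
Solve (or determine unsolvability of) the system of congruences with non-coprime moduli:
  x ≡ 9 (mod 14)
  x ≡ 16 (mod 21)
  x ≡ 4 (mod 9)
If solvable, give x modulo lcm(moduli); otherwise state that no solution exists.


Moduli 14, 21, 9 are not pairwise coprime, so CRT works modulo lcm(m_i) when all pairwise compatibility conditions hold.
Pairwise compatibility: gcd(m_i, m_j) must divide a_i - a_j for every pair.
Merge one congruence at a time:
  Start: x ≡ 9 (mod 14).
  Combine with x ≡ 16 (mod 21): gcd(14, 21) = 7; 16 - 9 = 7, which IS divisible by 7, so compatible.
    Write x = 9 + 14·t and substitute into x ≡ 16 (mod 21): 14·t ≡ 16 − 9 = 7 (mod 21).
    Divide the congruence (and modulus) by g = 7: 2·t ≡ 1 (mod 3).
    The inverse of 2 mod 3 is 2 (since 2·2 = 4 = 1·3 + 1), so t ≡ 2·1 = 2 ≡ 2 (mod 3).
    Then x = 9 + 14·2 = 37, valid modulo lcm(14, 21) = 42: x ≡ 37 (mod 42).
  Combine with x ≡ 4 (mod 9): gcd(42, 9) = 3; 4 - 37 = -33, which IS divisible by 3, so compatible.
    Write x = 37 + 42·t and substitute into x ≡ 4 (mod 9): 42·t ≡ 4 − 37 = -33 (mod 9).
    Divide the congruence (and modulus) by g = 3: 14·t ≡ -11 (mod 3).
    Reduce coefficients mod 3: 2·t ≡ 1 (mod 3).
    The inverse of 2 mod 3 is 2 (since 2·2 = 4 = 1·3 + 1), so t ≡ 2·1 = 2 ≡ 2 (mod 3).
    Then x = 37 + 42·2 = 121, valid modulo lcm(42, 9) = 126: x ≡ 121 (mod 126).
Verify: 121 mod 14 = 9, 121 mod 21 = 16, 121 mod 9 = 4.

x ≡ 121 (mod 126).


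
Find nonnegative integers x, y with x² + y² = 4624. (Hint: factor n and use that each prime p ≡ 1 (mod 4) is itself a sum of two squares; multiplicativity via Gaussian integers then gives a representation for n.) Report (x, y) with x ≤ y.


Step 1: Factor n = 4624 = 2^4 · 17^2.
Step 2: Check the mod-4 condition on each prime factor: 2 = 2 (special); 17 ≡ 1 (mod 4), exponent 2.
All primes ≡ 3 (mod 4) appear to even exponent (or don't appear), so by the two-squares theorem n IS expressible as a sum of two squares.
Step 3: Build a representation. Group n = k² · m with k = 4 and m = 17 · 17 = 289 (a product of primes ≡ 1 (mod 4)); a representation of m scales to one of n via (k·x)² + (k·y)² = k²(x² + y²). Each prime p ≡ 1 (mod 4) is itself a sum of two squares; find a² by testing p − a² for a perfect square:
  17: 17 − 1² = 16 = 4² ⇒ 17 = 1² + 4².
  Combine using the Brahmagupta–Fibonacci identity (a² + b²)(c² + d²) = (ac − bd)² + (ad + bc)² = (ac + bd)² + (ad − bc)²:
  17 · 17 = 289: from (1² + 4²)(1² + 4²), take (1·1 − 4·4, 1·4 + 4·1) = (1 − 16, 4 + 4) = (-15, 8); dropping signs (only squares matter) gives (15, 8); check 15² + 8² = 225 + 64 = 289 ✓.
  Scale by k = 4: (4·15, 4·8) = (60, 32).
Step 4: Order so x ≤ y and verify: 32² + 60² = 1024 + 3600 = 4624 = n. ✓

n = 4624 = 32² + 60² (one valid representation with x ≤ y).


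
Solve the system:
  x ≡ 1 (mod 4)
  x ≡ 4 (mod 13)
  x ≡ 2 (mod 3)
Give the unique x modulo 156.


Moduli 4, 13, 3 are pairwise coprime; by CRT there is a unique solution modulo M = 4 · 13 · 3 = 156.
Solve pairwise, accumulating the modulus:
  Start with x ≡ 1 (mod 4).
  Combine with x ≡ 4 (mod 13): since gcd(4, 13) = 1, we get a unique residue mod 52.
    Write x = 1 + 4·t and substitute into x ≡ 4 (mod 13): 4·t ≡ 4 − 1 = 3 (mod 13).
    The inverse of 4 mod 13 is 10 (since 4·10 = 40 = 3·13 + 1), so t ≡ 10·3 = 30 ≡ 4 (mod 13).
    Then x = 1 + 4·4 = 17, valid modulo lcm(4, 13) = 52: x ≡ 17 (mod 52).
  Combine with x ≡ 2 (mod 3): since gcd(52, 3) = 1, we get a unique residue mod 156.
    Write x = 17 + 52·t and substitute into x ≡ 2 (mod 3): 52·t ≡ 2 − 17 = -15 (mod 3).
    Reduce coefficients mod 3: 1·t ≡ 0 (mod 3).
    So t ≡ 0 (mod 3).
    Then x = 17 + 52·0 = 17, valid modulo lcm(52, 3) = 156: x ≡ 17 (mod 156).
Verify: 17 mod 4 = 1 ✓, 17 mod 13 = 4 ✓, 17 mod 3 = 2 ✓.

x ≡ 17 (mod 156).


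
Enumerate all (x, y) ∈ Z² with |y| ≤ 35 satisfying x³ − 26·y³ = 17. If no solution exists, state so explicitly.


The equation is x³ - 26y³ = 17. For fixed y, x³ = 26·y³ + 17, so a solution requires the RHS to be a perfect cube.
Strategy: iterate y from -35 to 35, compute RHS = 26·y³ + 17, and check whether it is a (positive or negative) perfect cube.
Check small values of y:
  y = 0: RHS = 17 is not a perfect cube.
  y = 1: RHS = 43 is not a perfect cube.
  y = -1: RHS = -9 is not a perfect cube.
  y = 2: RHS = 225 is not a perfect cube.
  y = -2: RHS = -191 is not a perfect cube.
  y = 3: RHS = 719 is not a perfect cube.
  y = -3: RHS = -685 is not a perfect cube.
Continuing the search up to |y| = 35 finds no solutions either.
No (x, y) in the scanned range satisfies the equation.

No integer solutions with |y| ≤ 35.


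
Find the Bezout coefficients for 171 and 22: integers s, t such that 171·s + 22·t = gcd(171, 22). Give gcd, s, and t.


Euclidean algorithm on (171, 22) — divide until remainder is 0:
  171 = 7 · 22 + 17
  22 = 1 · 17 + 5
  17 = 3 · 5 + 2
  5 = 2 · 2 + 1
  2 = 2 · 1 + 0
gcd(171, 22) = 1.
Track Bezout coefficients alongside the remainders: start with r₀ = 171 = a·1 + b·0 (s = 1, t = 0) and r₁ = 22 = a·0 + b·1 (s = 0, t = 1); each new remainder r_{k+1} = r_{k-1} − q_k·r_k inherits s_{k+1} = s_{k-1} − q_k·s_k, t_{k+1} = t_{k-1} − q_k·t_k, so r_k = a·s_k + b·t_k at every step:
  q = 7: r = 17, s = 1 − 7·0 = 1, t = 0 − 7·1 = -7  (check: 171·1 + 22·(-7) = 17)
  q = 1: r = 5, s = 0 − 1·1 = -1, t = 1 − 1·(-7) = 8  (check: 171·(-1) + 22·8 = 5)
  q = 3: r = 2, s = 1 − 3·(-1) = 4, t = -7 − 3·8 = -31  (check: 171·4 + 22·(-31) = 2)
  q = 2: r = 1, s = -1 − 2·4 = -9, t = 8 − 2·(-31) = 70  (check: 171·(-9) + 22·70 = 1)
The row with r = 1 (the gcd) gives the Bezout coefficients s = -9, t = 70.
Result: 171 · (-9) + 22 · (70) = 1.

gcd(171, 22) = 1; s = -9, t = 70 (check: 171·(-9) + 22·70 = 1).


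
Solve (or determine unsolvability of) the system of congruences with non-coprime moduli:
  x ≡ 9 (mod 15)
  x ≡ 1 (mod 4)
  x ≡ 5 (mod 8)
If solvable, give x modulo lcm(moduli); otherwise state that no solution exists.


Moduli 15, 4, 8 are not pairwise coprime, so CRT works modulo lcm(m_i) when all pairwise compatibility conditions hold.
Pairwise compatibility: gcd(m_i, m_j) must divide a_i - a_j for every pair.
Merge one congruence at a time:
  Start: x ≡ 9 (mod 15).
  Combine with x ≡ 1 (mod 4): gcd(15, 4) = 1; 1 - 9 = -8, which IS divisible by 1, so compatible.
    Write x = 9 + 15·t and substitute into x ≡ 1 (mod 4): 15·t ≡ 1 − 9 = -8 (mod 4).
    Reduce coefficients mod 4: 3·t ≡ 0 (mod 4).
    The inverse of 3 mod 4 is 3 (since 3·3 = 9 = 2·4 + 1), so t ≡ 3·0 = 0 ≡ 0 (mod 4).
    Then x = 9 + 15·0 = 9, valid modulo lcm(15, 4) = 60: x ≡ 9 (mod 60).
  Combine with x ≡ 5 (mod 8): gcd(60, 8) = 4; 5 - 9 = -4, which IS divisible by 4, so compatible.
    Write x = 9 + 60·t and substitute into x ≡ 5 (mod 8): 60·t ≡ 5 − 9 = -4 (mod 8).
    Divide the congruence (and modulus) by g = 4: 15·t ≡ -1 (mod 2).
    Reduce coefficients mod 2: 1·t ≡ 1 (mod 2).
    So t ≡ 1 (mod 2).
    Then x = 9 + 60·1 = 69, valid modulo lcm(60, 8) = 120: x ≡ 69 (mod 120).
Verify: 69 mod 15 = 9, 69 mod 4 = 1, 69 mod 8 = 5.

x ≡ 69 (mod 120).


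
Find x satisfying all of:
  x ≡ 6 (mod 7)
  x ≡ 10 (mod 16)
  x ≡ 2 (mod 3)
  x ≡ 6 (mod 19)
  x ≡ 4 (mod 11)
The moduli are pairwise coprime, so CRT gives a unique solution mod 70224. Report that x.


Product of moduli M = 7 · 16 · 3 · 19 · 11 = 70224.
Merge one congruence at a time:
  Start: x ≡ 6 (mod 7).
  Combine with x ≡ 10 (mod 16); new modulus lcm = 112.
    Write x = 6 + 7·t and substitute into x ≡ 10 (mod 16): 7·t ≡ 10 − 6 = 4 (mod 16).
    The inverse of 7 mod 16 is 7 (since 7·7 = 49 = 3·16 + 1), so t ≡ 7·4 = 28 ≡ 12 (mod 16).
    Then x = 6 + 7·12 = 90, valid modulo lcm(7, 16) = 112: x ≡ 90 (mod 112).
  Combine with x ≡ 2 (mod 3); new modulus lcm = 336.
    Write x = 90 + 112·t and substitute into x ≡ 2 (mod 3): 112·t ≡ 2 − 90 = -88 (mod 3).
    Reduce coefficients mod 3: 1·t ≡ 2 (mod 3).
    So t ≡ 2 (mod 3).
    Then x = 90 + 112·2 = 314, valid modulo lcm(112, 3) = 336: x ≡ 314 (mod 336).
  Combine with x ≡ 6 (mod 19); new modulus lcm = 6384.
    Write x = 314 + 336·t and substitute into x ≡ 6 (mod 19): 336·t ≡ 6 − 314 = -308 (mod 19).
    Reduce coefficients mod 19: 13·t ≡ 15 (mod 19).
    The inverse of 13 mod 19 is 3 (since 13·3 = 39 = 2·19 + 1), so t ≡ 3·15 = 45 ≡ 7 (mod 19).
    Then x = 314 + 336·7 = 2666, valid modulo lcm(336, 19) = 6384: x ≡ 2666 (mod 6384).
  Combine with x ≡ 4 (mod 11); new modulus lcm = 70224.
    Write x = 2666 + 6384·t and substitute into x ≡ 4 (mod 11): 6384·t ≡ 4 − 2666 = -2662 (mod 11).
    Reduce coefficients mod 11: 4·t ≡ 0 (mod 11).
    The inverse of 4 mod 11 is 3 (since 4·3 = 12 = 1·11 + 1), so t ≡ 3·0 = 0 ≡ 0 (mod 11).
    Then x = 2666 + 6384·0 = 2666, valid modulo lcm(6384, 11) = 70224: x ≡ 2666 (mod 70224).
Verify against each original: 2666 mod 7 = 6, 2666 mod 16 = 10, 2666 mod 3 = 2, 2666 mod 19 = 6, 2666 mod 11 = 4.

x ≡ 2666 (mod 70224).


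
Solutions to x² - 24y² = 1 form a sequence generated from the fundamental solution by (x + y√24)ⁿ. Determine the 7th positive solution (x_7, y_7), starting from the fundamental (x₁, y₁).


Step 1: Find the fundamental solution (x₁, y₁) of x² - 24y² = 1.
  Expand √24 as a continued fraction. a₀ = ⌊√24⌋ = 4; iterate m_{k+1} = d_k·a_k − m_k, d_{k+1} = (24 − m_{k+1}²)/d_k, a_{k+1} = ⌊(a₀ + m_{k+1})/d_{k+1}⌋ (starting m₀ = 0, d₀ = 1), with convergents p_k = a_k·p_{k-1} + p_{k-2}, q_k = a_k·q_{k-1} + q_{k-2} (p₋₁ = 1, q₋₁ = 0):
  k = 0: a₀ = 4; p₀/q₀ = 4/1; p₀² − 24·q₀² = 16 − 24 = -8.
  k = 1: m = 4, d = 8, a = ⌊(4 + 4)/8⌋ = 1; p/q = (1·4 + 1)/(1·1 + 0) = 5/1; p² − 24·q² = 25 − 24 = 1.
  The first convergent with p² − 24·q² = 1 gives the fundamental solution (x₁, y₁) = (5, 1).
Step 2: Apply the recurrence (x_{n+1}, y_{n+1}) = (x₁x_n + 24y₁y_n, x₁y_n + y₁x_n) repeatedly.
  From (x_1, y_1) = (5, 1): x_2 = 5·5 + 24·1·1 = 49; y_2 = 5·1 + 1·5 = 10.
  From (x_2, y_2) = (49, 10): x_3 = 5·49 + 24·1·10 = 485; y_3 = 5·10 + 1·49 = 99.
  From (x_3, y_3) = (485, 99): x_4 = 5·485 + 24·1·99 = 4801; y_4 = 5·99 + 1·485 = 980.
  From (x_4, y_4) = (4801, 980): x_5 = 5·4801 + 24·1·980 = 47525; y_5 = 5·980 + 1·4801 = 9701.
  From (x_5, y_5) = (47525, 9701): x_6 = 5·47525 + 24·1·9701 = 470449; y_6 = 5·9701 + 1·47525 = 96030.
  From (x_6, y_6) = (470449, 96030): x_7 = 5·470449 + 24·1·96030 = 4656965; y_7 = 5·96030 + 1·470449 = 950599.
Step 3: Verify x_7² - 24·y_7² = 21687323011225 - 21687323011224 = 1 (should be 1). ✓

(x_1, y_1) = (5, 1); (x_7, y_7) = (4656965, 950599).


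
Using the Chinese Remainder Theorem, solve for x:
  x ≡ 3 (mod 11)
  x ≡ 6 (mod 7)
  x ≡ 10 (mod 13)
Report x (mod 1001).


Moduli 11, 7, 13 are pairwise coprime; by CRT there is a unique solution modulo M = 11 · 7 · 13 = 1001.
Solve pairwise, accumulating the modulus:
  Start with x ≡ 3 (mod 11).
  Combine with x ≡ 6 (mod 7): since gcd(11, 7) = 1, we get a unique residue mod 77.
    Write x = 3 + 11·t and substitute into x ≡ 6 (mod 7): 11·t ≡ 6 − 3 = 3 (mod 7).
    Reduce coefficients mod 7: 4·t ≡ 3 (mod 7).
    The inverse of 4 mod 7 is 2 (since 4·2 = 8 = 1·7 + 1), so t ≡ 2·3 = 6 ≡ 6 (mod 7).
    Then x = 3 + 11·6 = 69, valid modulo lcm(11, 7) = 77: x ≡ 69 (mod 77).
  Combine with x ≡ 10 (mod 13): since gcd(77, 13) = 1, we get a unique residue mod 1001.
    Write x = 69 + 77·t and substitute into x ≡ 10 (mod 13): 77·t ≡ 10 − 69 = -59 (mod 13).
    Reduce coefficients mod 13: 12·t ≡ 6 (mod 13).
    The inverse of 12 mod 13 is 12 (since 12·12 = 144 = 11·13 + 1), so t ≡ 12·6 = 72 ≡ 7 (mod 13).
    Then x = 69 + 77·7 = 608, valid modulo lcm(77, 13) = 1001: x ≡ 608 (mod 1001).
Verify: 608 mod 11 = 3 ✓, 608 mod 7 = 6 ✓, 608 mod 13 = 10 ✓.

x ≡ 608 (mod 1001).


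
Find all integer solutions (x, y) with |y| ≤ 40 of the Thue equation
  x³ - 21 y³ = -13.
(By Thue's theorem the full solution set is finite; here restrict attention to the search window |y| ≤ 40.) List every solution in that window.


The equation is x³ - 21y³ = -13. For fixed y, x³ = 21·y³ − 13, so a solution requires the RHS to be a perfect cube.
Strategy: iterate y from -40 to 40, compute RHS = 21·y³ − 13, and check whether it is a (positive or negative) perfect cube.
Check small values of y:
  y = 0: RHS = -13 is not a perfect cube.
  y = 1: RHS = 8 = (2)³ ⇒ x = 2 works.
  y = -1: RHS = -34 is not a perfect cube.
  y = 2: RHS = 155 is not a perfect cube.
  y = -2: RHS = -181 is not a perfect cube.
  y = 3: RHS = 554 is not a perfect cube.
  y = -3: RHS = -580 is not a perfect cube.
Continuing, at y = 4: RHS = 1331 = (11)³ ⇒ x = 11 works.
Searching the remaining y in |y| ≤ 40 finds no further solutions.
Collected solutions: (2, 1), (11, 4).

Solutions (with |y| ≤ 40): (2, 1), (11, 4).


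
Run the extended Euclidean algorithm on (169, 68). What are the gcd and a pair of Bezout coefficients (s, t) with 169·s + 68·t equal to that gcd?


Euclidean algorithm on (169, 68) — divide until remainder is 0:
  169 = 2 · 68 + 33
  68 = 2 · 33 + 2
  33 = 16 · 2 + 1
  2 = 2 · 1 + 0
gcd(169, 68) = 1.
Track Bezout coefficients alongside the remainders: start with r₀ = 169 = a·1 + b·0 (s = 1, t = 0) and r₁ = 68 = a·0 + b·1 (s = 0, t = 1); each new remainder r_{k+1} = r_{k-1} − q_k·r_k inherits s_{k+1} = s_{k-1} − q_k·s_k, t_{k+1} = t_{k-1} − q_k·t_k, so r_k = a·s_k + b·t_k at every step:
  q = 2: r = 33, s = 1 − 2·0 = 1, t = 0 − 2·1 = -2  (check: 169·1 + 68·(-2) = 33)
  q = 2: r = 2, s = 0 − 2·1 = -2, t = 1 − 2·(-2) = 5  (check: 169·(-2) + 68·5 = 2)
  q = 16: r = 1, s = 1 − 16·(-2) = 33, t = -2 − 16·5 = -82  (check: 169·33 + 68·(-82) = 1)
The row with r = 1 (the gcd) gives the Bezout coefficients s = 33, t = -82.
Result: 169 · (33) + 68 · (-82) = 1.

gcd(169, 68) = 1; s = 33, t = -82 (check: 169·33 + 68·(-82) = 1).


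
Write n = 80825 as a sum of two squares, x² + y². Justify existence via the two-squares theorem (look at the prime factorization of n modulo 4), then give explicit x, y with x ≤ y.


Step 1: Factor n = 80825 = 5^2 · 53 · 61.
Step 2: Check the mod-4 condition on each prime factor: 5 ≡ 1 (mod 4), exponent 2; 53 ≡ 1 (mod 4), exponent 1; 61 ≡ 1 (mod 4), exponent 1.
All primes ≡ 3 (mod 4) appear to even exponent (or don't appear), so by the two-squares theorem n IS expressible as a sum of two squares.
Step 3: Build a representation. Group n = k² · m with k = 5 and m = 53 · 61 = 3233 (a product of primes ≡ 1 (mod 4)); a representation of m scales to one of n via (k·x)² + (k·y)² = k²(x² + y²). Each prime p ≡ 1 (mod 4) is itself a sum of two squares; find a² by testing p − a² for a perfect square:
  53: 53 − 1² = 52, 53 − 2² = 49 = 7² ⇒ 53 = 2² + 7².
  61: 61 − 1² = 60, 61 − 2² = 57, 61 − 3² = 52, 61 − 4² = 45, 61 − 5² = 36 = 6² ⇒ 61 = 5² + 6².
  Combine using the Brahmagupta–Fibonacci identity (a² + b²)(c² + d²) = (ac − bd)² + (ad + bc)² = (ac + bd)² + (ad − bc)²:
  53 · 61 = 3233: from (2² + 7²)(5² + 6²), take (2·5 − 7·6, 2·6 + 7·5) = (10 − 42, 12 + 35) = (-32, 47); dropping signs (only squares matter) gives (32, 47); check 32² + 47² = 1024 + 2209 = 3233 ✓.
  Scale by k = 5: (5·32, 5·47) = (160, 235).
Step 4: Order so x ≤ y and verify: 160² + 235² = 25600 + 55225 = 80825 = n. ✓

n = 80825 = 160² + 235² (one valid representation with x ≤ y).
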